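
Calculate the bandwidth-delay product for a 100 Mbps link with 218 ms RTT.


BDP = bandwidth * RTT
= 100 Mbps * 218 ms
= 100 * 1e6 * 218 / 1000 bits
= 21800000 bits
= 2725000 bytes
= 2661.1328 KB
BDP = 21800000 bits (2725000 bytes)


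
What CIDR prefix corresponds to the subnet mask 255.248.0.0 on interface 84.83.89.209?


Binary: 11111111.11111000.00000000.00000000
Count leading 1s
Prefix: /13


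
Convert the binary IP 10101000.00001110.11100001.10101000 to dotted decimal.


10101000 = 168
00001110 = 14
11100001 = 225
10101000 = 168
IP: 168.14.225.168


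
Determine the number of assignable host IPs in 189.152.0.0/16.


Host bits = 32 - 16 = 16
Total addresses = 2^16 = 65536
Usable = total - 2 (network and broadcast)
Usable hosts: 65534


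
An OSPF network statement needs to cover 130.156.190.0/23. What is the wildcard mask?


Subnet mask: 255.255.254.0
Wildcard = 255.255.255.255 - subnet mask
255 - 255 = 0
255 - 255 = 0
255 - 254 = 1
255 - 0 = 255
Wildcard: 0.0.1.255


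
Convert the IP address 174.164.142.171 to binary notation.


174 = 10101110
164 = 10100100
142 = 10001110
171 = 10101011
Binary: 10101110.10100100.10001110.10101011


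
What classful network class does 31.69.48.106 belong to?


First octet: 31
Binary: 00011111
0xxxxxxx -> Class A (1-126)
Class A, default mask 255.0.0.0 (/8)


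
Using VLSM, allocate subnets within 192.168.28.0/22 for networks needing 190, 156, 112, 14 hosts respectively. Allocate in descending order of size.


190 hosts -> /24 (254 usable): 192.168.28.0/24
156 hosts -> /24 (254 usable): 192.168.29.0/24
112 hosts -> /25 (126 usable): 192.168.30.0/25
14 hosts -> /28 (14 usable): 192.168.30.128/28
Allocation: 192.168.28.0/24 (190 hosts, 254 usable); 192.168.29.0/24 (156 hosts, 254 usable); 192.168.30.0/25 (112 hosts, 126 usable); 192.168.30.128/28 (14 hosts, 14 usable)


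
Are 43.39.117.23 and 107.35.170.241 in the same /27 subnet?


Mask: 255.255.255.224
43.39.117.23 AND mask = 43.39.117.0
107.35.170.241 AND mask = 107.35.170.224
No, different subnets (43.39.117.0 vs 107.35.170.224)


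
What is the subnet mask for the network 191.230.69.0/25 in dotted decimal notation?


/25 means 25 network bits, 7 host bits
Binary: 11111111111111111111111110000000
Mask: 255.255.255.128


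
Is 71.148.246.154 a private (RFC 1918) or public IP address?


RFC 1918 private ranges:
  10.0.0.0/8 (10.0.0.0 - 10.255.255.255)
  172.16.0.0/12 (172.16.0.0 - 172.31.255.255)
  192.168.0.0/16 (192.168.0.0 - 192.168.255.255)
Public (not in any RFC 1918 range)


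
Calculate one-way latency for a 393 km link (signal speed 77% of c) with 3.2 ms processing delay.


Speed = 0.77 * 3e5 km/s = 231000 km/s
Propagation delay = 393 / 231000 = 0.0017 s = 1.7013 ms
Processing delay = 3.2 ms
Total one-way latency = 4.9013 ms


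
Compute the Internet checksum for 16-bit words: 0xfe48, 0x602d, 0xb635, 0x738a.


Sum all words (with carry folding):
+ 0xfe48 = 0xfe48
+ 0x602d = 0x5e76
+ 0xb635 = 0x14ac
+ 0x738a = 0x8836
One's complement: ~0x8836
Checksum = 0x77c9


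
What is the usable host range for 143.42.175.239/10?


Network: 143.0.0.0
Broadcast: 143.63.255.255
First usable = network + 1
Last usable = broadcast - 1
Range: 143.0.0.1 to 143.63.255.254


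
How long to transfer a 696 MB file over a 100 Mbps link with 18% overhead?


Effective throughput = 100 * (1 - 18/100) = 82 Mbps
File size in Mb = 696 * 8 = 5568 Mb
Time = 5568 / 82
Time = 67.9024 seconds


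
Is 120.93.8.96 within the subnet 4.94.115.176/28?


Subnet network: 4.94.115.176
Test IP AND mask: 120.93.8.96
No, 120.93.8.96 is not in 4.94.115.176/28


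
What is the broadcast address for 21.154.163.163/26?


Network: 21.154.163.128/26
Host bits = 6
Set all host bits to 1:
Broadcast: 21.154.163.191


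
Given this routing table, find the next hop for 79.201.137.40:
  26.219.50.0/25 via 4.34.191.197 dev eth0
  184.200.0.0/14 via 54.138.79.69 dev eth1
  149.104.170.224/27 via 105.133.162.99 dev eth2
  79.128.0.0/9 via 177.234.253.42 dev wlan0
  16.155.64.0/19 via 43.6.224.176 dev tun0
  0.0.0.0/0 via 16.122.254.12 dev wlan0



Longest prefix match for 79.201.137.40:
  /25 26.219.50.0: no
  /14 184.200.0.0: no
  /27 149.104.170.224: no
  /9 79.128.0.0: MATCH
  /19 16.155.64.0: no
  /0 0.0.0.0: MATCH
Selected: next-hop 177.234.253.42 via wlan0 (matched /9)


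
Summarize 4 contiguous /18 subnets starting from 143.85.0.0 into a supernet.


Original prefix: /18
Number of subnets: 4 = 2^2
New prefix = 18 - 2 = 16
Supernet: 143.85.0.0/16


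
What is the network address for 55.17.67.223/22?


IP:   00110111.00010001.01000011.11011111
Mask: 11111111.11111111.11111100.00000000
AND operation:
Net:  00110111.00010001.01000000.00000000
Network: 55.17.64.0/22


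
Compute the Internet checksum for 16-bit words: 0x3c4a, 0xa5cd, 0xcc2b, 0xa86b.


Sum all words (with carry folding):
+ 0x3c4a = 0x3c4a
+ 0xa5cd = 0xe217
+ 0xcc2b = 0xae43
+ 0xa86b = 0x56af
One's complement: ~0x56af
Checksum = 0xa950


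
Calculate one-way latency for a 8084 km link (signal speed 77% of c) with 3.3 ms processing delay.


Speed = 0.77 * 3e5 km/s = 231000 km/s
Propagation delay = 8084 / 231000 = 0.035 s = 34.9957 ms
Processing delay = 3.3 ms
Total one-way latency = 38.2957 ms


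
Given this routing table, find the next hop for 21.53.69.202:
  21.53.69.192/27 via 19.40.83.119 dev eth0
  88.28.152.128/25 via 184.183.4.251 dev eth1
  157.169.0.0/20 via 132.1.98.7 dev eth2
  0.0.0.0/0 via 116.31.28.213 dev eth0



Longest prefix match for 21.53.69.202:
  /27 21.53.69.192: MATCH
  /25 88.28.152.128: no
  /20 157.169.0.0: no
  /0 0.0.0.0: MATCH
Selected: next-hop 19.40.83.119 via eth0 (matched /27)


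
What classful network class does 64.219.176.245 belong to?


First octet: 64
Binary: 01000000
0xxxxxxx -> Class A (1-126)
Class A, default mask 255.0.0.0 (/8)


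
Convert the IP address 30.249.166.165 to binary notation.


30 = 00011110
249 = 11111001
166 = 10100110
165 = 10100101
Binary: 00011110.11111001.10100110.10100101


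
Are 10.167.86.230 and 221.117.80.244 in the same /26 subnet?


Mask: 255.255.255.192
10.167.86.230 AND mask = 10.167.86.192
221.117.80.244 AND mask = 221.117.80.192
No, different subnets (10.167.86.192 vs 221.117.80.192)


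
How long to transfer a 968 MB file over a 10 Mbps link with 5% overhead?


Effective throughput = 10 * (1 - 5/100) = 9.5 Mbps
File size in Mb = 968 * 8 = 7744 Mb
Time = 7744 / 9.5
Time = 815.1579 seconds


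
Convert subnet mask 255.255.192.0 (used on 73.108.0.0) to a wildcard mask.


Subnet mask: 255.255.192.0
Wildcard = 255.255.255.255 - subnet mask
255 - 255 = 0
255 - 255 = 0
255 - 192 = 63
255 - 0 = 255
Wildcard: 0.0.63.255


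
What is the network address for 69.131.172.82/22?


IP:   01000101.10000011.10101100.01010010
Mask: 11111111.11111111.11111100.00000000
AND operation:
Net:  01000101.10000011.10101100.00000000
Network: 69.131.172.0/22


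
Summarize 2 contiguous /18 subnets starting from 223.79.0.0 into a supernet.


Original prefix: /18
Number of subnets: 2 = 2^1
New prefix = 18 - 1 = 17
Supernet: 223.79.0.0/17


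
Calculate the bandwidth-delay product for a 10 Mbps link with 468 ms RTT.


BDP = bandwidth * RTT
= 10 Mbps * 468 ms
= 10 * 1e6 * 468 / 1000 bits
= 4680000 bits
= 585000 bytes
= 571.2891 KB
BDP = 4680000 bits (585000 bytes)


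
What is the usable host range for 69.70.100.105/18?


Network: 69.70.64.0
Broadcast: 69.70.127.255
First usable = network + 1
Last usable = broadcast - 1
Range: 69.70.64.1 to 69.70.127.254


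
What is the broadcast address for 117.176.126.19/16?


Network: 117.176.0.0/16
Host bits = 16
Set all host bits to 1:
Broadcast: 117.176.255.255


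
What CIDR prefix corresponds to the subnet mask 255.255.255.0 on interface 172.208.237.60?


Binary: 11111111.11111111.11111111.00000000
Count leading 1s
Prefix: /24


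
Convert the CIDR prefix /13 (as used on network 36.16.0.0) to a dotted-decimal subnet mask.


/13 means 13 network bits, 19 host bits
Binary: 11111111111110000000000000000000
Mask: 255.248.0.0


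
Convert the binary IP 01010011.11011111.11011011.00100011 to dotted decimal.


01010011 = 83
11011111 = 223
11011011 = 219
00100011 = 35
IP: 83.223.219.35


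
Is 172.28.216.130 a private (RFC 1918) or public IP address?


RFC 1918 private ranges:
  10.0.0.0/8 (10.0.0.0 - 10.255.255.255)
  172.16.0.0/12 (172.16.0.0 - 172.31.255.255)
  192.168.0.0/16 (192.168.0.0 - 192.168.255.255)
Private (in 172.16.0.0/12)


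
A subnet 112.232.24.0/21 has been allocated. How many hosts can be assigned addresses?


Host bits = 32 - 21 = 11
Total addresses = 2^11 = 2048
Usable = total - 2 (network and broadcast)
Usable hosts: 2046


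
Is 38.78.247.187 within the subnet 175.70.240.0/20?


Subnet network: 175.70.240.0
Test IP AND mask: 38.78.240.0
No, 38.78.247.187 is not in 175.70.240.0/20


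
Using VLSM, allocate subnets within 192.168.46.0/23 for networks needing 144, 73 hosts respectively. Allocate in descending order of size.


144 hosts -> /24 (254 usable): 192.168.46.0/24
73 hosts -> /25 (126 usable): 192.168.47.0/25
Allocation: 192.168.46.0/24 (144 hosts, 254 usable); 192.168.47.0/25 (73 hosts, 126 usable)


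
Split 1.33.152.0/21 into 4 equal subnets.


New prefix = 21 + 2 = 23
Each subnet has 512 addresses
  1.33.152.0/23
  1.33.154.0/23
  1.33.156.0/23
  1.33.158.0/23
Subnets: 1.33.152.0/23, 1.33.154.0/23, 1.33.156.0/23, 1.33.158.0/23


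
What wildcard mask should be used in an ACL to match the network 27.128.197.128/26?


Subnet mask: 255.255.255.192
Wildcard = 255.255.255.255 - subnet mask
255 - 255 = 0
255 - 255 = 0
255 - 255 = 0
255 - 192 = 63
Wildcard: 0.0.0.63


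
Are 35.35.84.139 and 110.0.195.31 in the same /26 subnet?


Mask: 255.255.255.192
35.35.84.139 AND mask = 35.35.84.128
110.0.195.31 AND mask = 110.0.195.0
No, different subnets (35.35.84.128 vs 110.0.195.0)


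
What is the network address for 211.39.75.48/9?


IP:   11010011.00100111.01001011.00110000
Mask: 11111111.10000000.00000000.00000000
AND operation:
Net:  11010011.00000000.00000000.00000000
Network: 211.0.0.0/9


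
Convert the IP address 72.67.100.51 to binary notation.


72 = 01001000
67 = 01000011
100 = 01100100
51 = 00110011
Binary: 01001000.01000011.01100100.00110011


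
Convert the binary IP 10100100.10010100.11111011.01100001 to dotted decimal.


10100100 = 164
10010100 = 148
11111011 = 251
01100001 = 97
IP: 164.148.251.97


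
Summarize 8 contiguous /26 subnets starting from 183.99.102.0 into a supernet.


Original prefix: /26
Number of subnets: 8 = 2^3
New prefix = 26 - 3 = 23
Supernet: 183.99.102.0/23


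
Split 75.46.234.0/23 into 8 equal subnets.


New prefix = 23 + 3 = 26
Each subnet has 64 addresses
  75.46.234.0/26
  75.46.234.64/26
  75.46.234.128/26
  75.46.234.192/26
  75.46.235.0/26
  75.46.235.64/26
  75.46.235.128/26
  75.46.235.192/26
Subnets: 75.46.234.0/26, 75.46.234.64/26, 75.46.234.128/26, 75.46.234.192/26, 75.46.235.0/26, 75.46.235.64/26, 75.46.235.128/26, 75.46.235.192/26


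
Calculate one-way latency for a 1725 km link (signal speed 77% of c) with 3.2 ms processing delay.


Speed = 0.77 * 3e5 km/s = 231000 km/s
Propagation delay = 1725 / 231000 = 0.0075 s = 7.4675 ms
Processing delay = 3.2 ms
Total one-way latency = 10.6675 ms


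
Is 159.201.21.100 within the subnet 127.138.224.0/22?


Subnet network: 127.138.224.0
Test IP AND mask: 159.201.20.0
No, 159.201.21.100 is not in 127.138.224.0/22


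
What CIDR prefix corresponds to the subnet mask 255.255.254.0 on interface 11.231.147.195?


Binary: 11111111.11111111.11111110.00000000
Count leading 1s
Prefix: /23


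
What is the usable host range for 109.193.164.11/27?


Network: 109.193.164.0
Broadcast: 109.193.164.31
First usable = network + 1
Last usable = broadcast - 1
Range: 109.193.164.1 to 109.193.164.30


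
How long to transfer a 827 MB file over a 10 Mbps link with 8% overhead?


Effective throughput = 10 * (1 - 8/100) = 9.2 Mbps
File size in Mb = 827 * 8 = 6616 Mb
Time = 6616 / 9.2
Time = 719.1304 seconds


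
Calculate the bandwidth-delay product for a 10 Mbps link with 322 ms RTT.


BDP = bandwidth * RTT
= 10 Mbps * 322 ms
= 10 * 1e6 * 322 / 1000 bits
= 3220000 bits
= 402500 bytes
= 393.0664 KB
BDP = 3220000 bits (402500 bytes)


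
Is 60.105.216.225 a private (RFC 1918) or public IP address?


RFC 1918 private ranges:
  10.0.0.0/8 (10.0.0.0 - 10.255.255.255)
  172.16.0.0/12 (172.16.0.0 - 172.31.255.255)
  192.168.0.0/16 (192.168.0.0 - 192.168.255.255)
Public (not in any RFC 1918 range)


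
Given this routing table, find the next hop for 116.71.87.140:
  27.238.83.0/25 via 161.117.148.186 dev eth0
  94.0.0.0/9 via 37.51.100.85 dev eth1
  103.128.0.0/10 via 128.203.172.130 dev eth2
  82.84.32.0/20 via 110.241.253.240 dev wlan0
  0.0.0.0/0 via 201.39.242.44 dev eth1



Longest prefix match for 116.71.87.140:
  /25 27.238.83.0: no
  /9 94.0.0.0: no
  /10 103.128.0.0: no
  /20 82.84.32.0: no
  /0 0.0.0.0: MATCH
Selected: next-hop 201.39.242.44 via eth1 (matched /0)


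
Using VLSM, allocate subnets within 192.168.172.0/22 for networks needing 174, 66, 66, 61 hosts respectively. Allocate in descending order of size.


174 hosts -> /24 (254 usable): 192.168.172.0/24
66 hosts -> /25 (126 usable): 192.168.173.0/25
66 hosts -> /25 (126 usable): 192.168.173.128/25
61 hosts -> /26 (62 usable): 192.168.174.0/26
Allocation: 192.168.172.0/24 (174 hosts, 254 usable); 192.168.173.0/25 (66 hosts, 126 usable); 192.168.173.128/25 (66 hosts, 126 usable); 192.168.174.0/26 (61 hosts, 62 usable)


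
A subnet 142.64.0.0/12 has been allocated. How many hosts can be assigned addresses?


Host bits = 32 - 12 = 20
Total addresses = 2^20 = 1048576
Usable = total - 2 (network and broadcast)
Usable hosts: 1048574


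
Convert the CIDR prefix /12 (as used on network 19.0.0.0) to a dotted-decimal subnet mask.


/12 means 12 network bits, 20 host bits
Binary: 11111111111100000000000000000000
Mask: 255.240.0.0


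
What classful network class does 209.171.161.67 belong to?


First octet: 209
Binary: 11010001
110xxxxx -> Class C (192-223)
Class C, default mask 255.255.255.0 (/24)


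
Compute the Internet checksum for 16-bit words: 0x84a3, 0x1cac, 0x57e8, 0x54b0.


Sum all words (with carry folding):
+ 0x84a3 = 0x84a3
+ 0x1cac = 0xa14f
+ 0x57e8 = 0xf937
+ 0x54b0 = 0x4de8
One's complement: ~0x4de8
Checksum = 0xb217


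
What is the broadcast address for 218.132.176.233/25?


Network: 218.132.176.128/25
Host bits = 7
Set all host bits to 1:
Broadcast: 218.132.176.255


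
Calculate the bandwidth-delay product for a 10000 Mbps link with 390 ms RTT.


BDP = bandwidth * RTT
= 10000 Mbps * 390 ms
= 10000 * 1e6 * 390 / 1000 bits
= 3900000000 bits
= 487500000 bytes
= 476074.2188 KB
BDP = 3900000000 bits (487500000 bytes)


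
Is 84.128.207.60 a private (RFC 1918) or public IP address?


RFC 1918 private ranges:
  10.0.0.0/8 (10.0.0.0 - 10.255.255.255)
  172.16.0.0/12 (172.16.0.0 - 172.31.255.255)
  192.168.0.0/16 (192.168.0.0 - 192.168.255.255)
Public (not in any RFC 1918 range)


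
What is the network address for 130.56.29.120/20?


IP:   10000010.00111000.00011101.01111000
Mask: 11111111.11111111.11110000.00000000
AND operation:
Net:  10000010.00111000.00010000.00000000
Network: 130.56.16.0/20


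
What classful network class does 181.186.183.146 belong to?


First octet: 181
Binary: 10110101
10xxxxxx -> Class B (128-191)
Class B, default mask 255.255.0.0 (/16)


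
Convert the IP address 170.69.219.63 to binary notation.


170 = 10101010
69 = 01000101
219 = 11011011
63 = 00111111
Binary: 10101010.01000101.11011011.00111111


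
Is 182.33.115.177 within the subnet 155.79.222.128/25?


Subnet network: 155.79.222.128
Test IP AND mask: 182.33.115.128
No, 182.33.115.177 is not in 155.79.222.128/25


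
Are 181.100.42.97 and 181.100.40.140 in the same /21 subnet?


Mask: 255.255.248.0
181.100.42.97 AND mask = 181.100.40.0
181.100.40.140 AND mask = 181.100.40.0
Yes, same subnet (181.100.40.0)


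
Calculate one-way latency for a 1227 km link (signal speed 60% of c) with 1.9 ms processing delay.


Speed = 0.6 * 3e5 km/s = 180000 km/s
Propagation delay = 1227 / 180000 = 0.0068 s = 6.8167 ms
Processing delay = 1.9 ms
Total one-way latency = 8.7167 ms


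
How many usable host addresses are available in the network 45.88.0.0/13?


Host bits = 32 - 13 = 19
Total addresses = 2^19 = 524288
Usable = total - 2 (network and broadcast)
Usable hosts: 524286


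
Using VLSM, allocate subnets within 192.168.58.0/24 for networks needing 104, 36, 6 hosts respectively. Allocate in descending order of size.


104 hosts -> /25 (126 usable): 192.168.58.0/25
36 hosts -> /26 (62 usable): 192.168.58.128/26
6 hosts -> /29 (6 usable): 192.168.58.192/29
Allocation: 192.168.58.0/25 (104 hosts, 126 usable); 192.168.58.128/26 (36 hosts, 62 usable); 192.168.58.192/29 (6 hosts, 6 usable)


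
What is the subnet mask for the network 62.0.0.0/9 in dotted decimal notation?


/9 means 9 network bits, 23 host bits
Binary: 11111111100000000000000000000000
Mask: 255.128.0.0


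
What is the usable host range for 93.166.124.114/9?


Network: 93.128.0.0
Broadcast: 93.255.255.255
First usable = network + 1
Last usable = broadcast - 1
Range: 93.128.0.1 to 93.255.255.254


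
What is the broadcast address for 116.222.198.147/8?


Network: 116.0.0.0/8
Host bits = 24
Set all host bits to 1:
Broadcast: 116.255.255.255


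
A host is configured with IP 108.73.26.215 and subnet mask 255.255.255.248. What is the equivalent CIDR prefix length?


Binary: 11111111.11111111.11111111.11111000
Count leading 1s
Prefix: /29


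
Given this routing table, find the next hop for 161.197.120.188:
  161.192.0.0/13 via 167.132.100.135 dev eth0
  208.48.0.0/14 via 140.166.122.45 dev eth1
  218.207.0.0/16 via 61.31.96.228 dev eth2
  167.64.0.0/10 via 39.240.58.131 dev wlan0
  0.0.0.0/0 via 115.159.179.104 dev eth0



Longest prefix match for 161.197.120.188:
  /13 161.192.0.0: MATCH
  /14 208.48.0.0: no
  /16 218.207.0.0: no
  /10 167.64.0.0: no
  /0 0.0.0.0: MATCH
Selected: next-hop 167.132.100.135 via eth0 (matched /13)


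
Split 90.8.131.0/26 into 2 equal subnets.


New prefix = 26 + 1 = 27
Each subnet has 32 addresses
  90.8.131.0/27
  90.8.131.32/27
Subnets: 90.8.131.0/27, 90.8.131.32/27


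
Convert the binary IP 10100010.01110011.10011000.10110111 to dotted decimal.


10100010 = 162
01110011 = 115
10011000 = 152
10110111 = 183
IP: 162.115.152.183


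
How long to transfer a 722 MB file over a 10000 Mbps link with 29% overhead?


Effective throughput = 10000 * (1 - 29/100) = 7100 Mbps
File size in Mb = 722 * 8 = 5776 Mb
Time = 5776 / 7100
Time = 0.8135 seconds


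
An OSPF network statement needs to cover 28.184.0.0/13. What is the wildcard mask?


Subnet mask: 255.248.0.0
Wildcard = 255.255.255.255 - subnet mask
255 - 255 = 0
255 - 248 = 7
255 - 0 = 255
255 - 0 = 255
Wildcard: 0.7.255.255


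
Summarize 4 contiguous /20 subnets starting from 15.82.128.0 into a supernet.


Original prefix: /20
Number of subnets: 4 = 2^2
New prefix = 20 - 2 = 18
Supernet: 15.82.128.0/18


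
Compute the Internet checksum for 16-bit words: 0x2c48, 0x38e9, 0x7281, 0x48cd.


Sum all words (with carry folding):
+ 0x2c48 = 0x2c48
+ 0x38e9 = 0x6531
+ 0x7281 = 0xd7b2
+ 0x48cd = 0x2080
One's complement: ~0x2080
Checksum = 0xdf7f


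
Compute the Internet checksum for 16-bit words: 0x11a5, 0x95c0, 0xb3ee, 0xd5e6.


Sum all words (with carry folding):
+ 0x11a5 = 0x11a5
+ 0x95c0 = 0xa765
+ 0xb3ee = 0x5b54
+ 0xd5e6 = 0x313b
One's complement: ~0x313b
Checksum = 0xcec4


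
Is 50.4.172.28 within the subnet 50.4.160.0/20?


Subnet network: 50.4.160.0
Test IP AND mask: 50.4.160.0
Yes, 50.4.172.28 is in 50.4.160.0/20


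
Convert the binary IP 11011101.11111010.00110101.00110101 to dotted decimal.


11011101 = 221
11111010 = 250
00110101 = 53
00110101 = 53
IP: 221.250.53.53


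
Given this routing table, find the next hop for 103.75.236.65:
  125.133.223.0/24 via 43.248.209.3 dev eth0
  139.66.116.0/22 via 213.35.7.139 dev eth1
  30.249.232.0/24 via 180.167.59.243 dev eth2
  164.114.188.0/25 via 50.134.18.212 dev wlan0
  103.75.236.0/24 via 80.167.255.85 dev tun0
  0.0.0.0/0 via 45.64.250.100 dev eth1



Longest prefix match for 103.75.236.65:
  /24 125.133.223.0: no
  /22 139.66.116.0: no
  /24 30.249.232.0: no
  /25 164.114.188.0: no
  /24 103.75.236.0: MATCH
  /0 0.0.0.0: MATCH
Selected: next-hop 80.167.255.85 via tun0 (matched /24)


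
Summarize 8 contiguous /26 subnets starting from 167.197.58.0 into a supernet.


Original prefix: /26
Number of subnets: 8 = 2^3
New prefix = 26 - 3 = 23
Supernet: 167.197.58.0/23


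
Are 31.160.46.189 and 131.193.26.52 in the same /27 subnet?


Mask: 255.255.255.224
31.160.46.189 AND mask = 31.160.46.160
131.193.26.52 AND mask = 131.193.26.32
No, different subnets (31.160.46.160 vs 131.193.26.32)


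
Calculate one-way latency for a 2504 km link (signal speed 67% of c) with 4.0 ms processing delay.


Speed = 0.67 * 3e5 km/s = 201000 km/s
Propagation delay = 2504 / 201000 = 0.0125 s = 12.4577 ms
Processing delay = 4.0 ms
Total one-way latency = 16.4577 ms


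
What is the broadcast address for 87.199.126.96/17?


Network: 87.199.0.0/17
Host bits = 15
Set all host bits to 1:
Broadcast: 87.199.127.255


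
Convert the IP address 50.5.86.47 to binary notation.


50 = 00110010
5 = 00000101
86 = 01010110
47 = 00101111
Binary: 00110010.00000101.01010110.00101111


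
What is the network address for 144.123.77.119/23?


IP:   10010000.01111011.01001101.01110111
Mask: 11111111.11111111.11111110.00000000
AND operation:
Net:  10010000.01111011.01001100.00000000
Network: 144.123.76.0/23


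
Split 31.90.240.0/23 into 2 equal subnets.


New prefix = 23 + 1 = 24
Each subnet has 256 addresses
  31.90.240.0/24
  31.90.241.0/24
Subnets: 31.90.240.0/24, 31.90.241.0/24


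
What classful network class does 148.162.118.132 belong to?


First octet: 148
Binary: 10010100
10xxxxxx -> Class B (128-191)
Class B, default mask 255.255.0.0 (/16)


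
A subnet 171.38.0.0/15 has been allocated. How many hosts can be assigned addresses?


Host bits = 32 - 15 = 17
Total addresses = 2^17 = 131072
Usable = total - 2 (network and broadcast)
Usable hosts: 131070


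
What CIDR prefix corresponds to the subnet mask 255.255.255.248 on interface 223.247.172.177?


Binary: 11111111.11111111.11111111.11111000
Count leading 1s
Prefix: /29


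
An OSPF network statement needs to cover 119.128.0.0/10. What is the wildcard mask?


Subnet mask: 255.192.0.0
Wildcard = 255.255.255.255 - subnet mask
255 - 255 = 0
255 - 192 = 63
255 - 0 = 255
255 - 0 = 255
Wildcard: 0.63.255.255


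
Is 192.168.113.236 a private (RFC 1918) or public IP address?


RFC 1918 private ranges:
  10.0.0.0/8 (10.0.0.0 - 10.255.255.255)
  172.16.0.0/12 (172.16.0.0 - 172.31.255.255)
  192.168.0.0/16 (192.168.0.0 - 192.168.255.255)
Private (in 192.168.0.0/16)


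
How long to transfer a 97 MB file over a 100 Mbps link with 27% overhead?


Effective throughput = 100 * (1 - 27/100) = 73 Mbps
File size in Mb = 97 * 8 = 776 Mb
Time = 776 / 73
Time = 10.6301 seconds


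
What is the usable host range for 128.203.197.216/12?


Network: 128.192.0.0
Broadcast: 128.207.255.255
First usable = network + 1
Last usable = broadcast - 1
Range: 128.192.0.1 to 128.207.255.254


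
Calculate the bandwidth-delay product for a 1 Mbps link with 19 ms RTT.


BDP = bandwidth * RTT
= 1 Mbps * 19 ms
= 1 * 1e6 * 19 / 1000 bits
= 19000 bits
= 2375 bytes
= 2.3193 KB
BDP = 19000 bits (2375 bytes)


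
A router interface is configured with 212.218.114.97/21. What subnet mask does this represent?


/21 means 21 network bits, 11 host bits
Binary: 11111111111111111111100000000000
Mask: 255.255.248.0


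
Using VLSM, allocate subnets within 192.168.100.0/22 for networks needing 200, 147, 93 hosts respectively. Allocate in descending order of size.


200 hosts -> /24 (254 usable): 192.168.100.0/24
147 hosts -> /24 (254 usable): 192.168.101.0/24
93 hosts -> /25 (126 usable): 192.168.102.0/25
Allocation: 192.168.100.0/24 (200 hosts, 254 usable); 192.168.101.0/24 (147 hosts, 254 usable); 192.168.102.0/25 (93 hosts, 126 usable)


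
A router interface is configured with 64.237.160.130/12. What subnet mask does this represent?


/12 means 12 network bits, 20 host bits
Binary: 11111111111100000000000000000000
Mask: 255.240.0.0


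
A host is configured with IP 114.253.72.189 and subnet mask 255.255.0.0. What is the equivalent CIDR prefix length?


Binary: 11111111.11111111.00000000.00000000
Count leading 1s
Prefix: /16


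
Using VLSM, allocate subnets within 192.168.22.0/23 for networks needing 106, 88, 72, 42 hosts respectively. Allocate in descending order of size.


106 hosts -> /25 (126 usable): 192.168.22.0/25
88 hosts -> /25 (126 usable): 192.168.22.128/25
72 hosts -> /25 (126 usable): 192.168.23.0/25
42 hosts -> /26 (62 usable): 192.168.23.128/26
Allocation: 192.168.22.0/25 (106 hosts, 126 usable); 192.168.22.128/25 (88 hosts, 126 usable); 192.168.23.0/25 (72 hosts, 126 usable); 192.168.23.128/26 (42 hosts, 62 usable)


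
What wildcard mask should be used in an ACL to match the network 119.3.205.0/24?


Subnet mask: 255.255.255.0
Wildcard = 255.255.255.255 - subnet mask
255 - 255 = 0
255 - 255 = 0
255 - 255 = 0
255 - 0 = 255
Wildcard: 0.0.0.255


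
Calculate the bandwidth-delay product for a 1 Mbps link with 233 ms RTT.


BDP = bandwidth * RTT
= 1 Mbps * 233 ms
= 1 * 1e6 * 233 / 1000 bits
= 233000 bits
= 29125 bytes
= 28.4424 KB
BDP = 233000 bits (29125 bytes)


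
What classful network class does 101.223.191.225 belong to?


First octet: 101
Binary: 01100101
0xxxxxxx -> Class A (1-126)
Class A, default mask 255.0.0.0 (/8)


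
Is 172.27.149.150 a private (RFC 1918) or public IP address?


RFC 1918 private ranges:
  10.0.0.0/8 (10.0.0.0 - 10.255.255.255)
  172.16.0.0/12 (172.16.0.0 - 172.31.255.255)
  192.168.0.0/16 (192.168.0.0 - 192.168.255.255)
Private (in 172.16.0.0/12)


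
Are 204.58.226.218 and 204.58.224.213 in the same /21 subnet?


Mask: 255.255.248.0
204.58.226.218 AND mask = 204.58.224.0
204.58.224.213 AND mask = 204.58.224.0
Yes, same subnet (204.58.224.0)


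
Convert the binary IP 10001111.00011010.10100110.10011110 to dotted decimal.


10001111 = 143
00011010 = 26
10100110 = 166
10011110 = 158
IP: 143.26.166.158


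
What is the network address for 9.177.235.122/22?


IP:   00001001.10110001.11101011.01111010
Mask: 11111111.11111111.11111100.00000000
AND operation:
Net:  00001001.10110001.11101000.00000000
Network: 9.177.232.0/22


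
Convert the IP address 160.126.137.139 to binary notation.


160 = 10100000
126 = 01111110
137 = 10001001
139 = 10001011
Binary: 10100000.01111110.10001001.10001011


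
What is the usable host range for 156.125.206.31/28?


Network: 156.125.206.16
Broadcast: 156.125.206.31
First usable = network + 1
Last usable = broadcast - 1
Range: 156.125.206.17 to 156.125.206.30


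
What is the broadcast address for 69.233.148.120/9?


Network: 69.128.0.0/9
Host bits = 23
Set all host bits to 1:
Broadcast: 69.255.255.255


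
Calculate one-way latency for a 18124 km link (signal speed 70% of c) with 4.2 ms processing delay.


Speed = 0.7 * 3e5 km/s = 210000 km/s
Propagation delay = 18124 / 210000 = 0.0863 s = 86.3048 ms
Processing delay = 4.2 ms
Total one-way latency = 90.5048 ms


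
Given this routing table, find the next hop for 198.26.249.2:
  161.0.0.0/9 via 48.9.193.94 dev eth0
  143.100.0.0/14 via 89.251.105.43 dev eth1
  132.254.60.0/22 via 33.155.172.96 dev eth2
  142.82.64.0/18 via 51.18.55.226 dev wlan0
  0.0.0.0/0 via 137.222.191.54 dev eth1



Longest prefix match for 198.26.249.2:
  /9 161.0.0.0: no
  /14 143.100.0.0: no
  /22 132.254.60.0: no
  /18 142.82.64.0: no
  /0 0.0.0.0: MATCH
Selected: next-hop 137.222.191.54 via eth1 (matched /0)


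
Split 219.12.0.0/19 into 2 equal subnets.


New prefix = 19 + 1 = 20
Each subnet has 4096 addresses
  219.12.0.0/20
  219.12.16.0/20
Subnets: 219.12.0.0/20, 219.12.16.0/20


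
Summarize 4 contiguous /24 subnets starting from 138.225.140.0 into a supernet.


Original prefix: /24
Number of subnets: 4 = 2^2
New prefix = 24 - 2 = 22
Supernet: 138.225.140.0/22


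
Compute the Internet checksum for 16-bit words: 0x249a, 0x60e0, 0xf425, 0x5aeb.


Sum all words (with carry folding):
+ 0x249a = 0x249a
+ 0x60e0 = 0x857a
+ 0xf425 = 0x79a0
+ 0x5aeb = 0xd48b
One's complement: ~0xd48b
Checksum = 0x2b74


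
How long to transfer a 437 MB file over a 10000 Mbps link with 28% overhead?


Effective throughput = 10000 * (1 - 28/100) = 7200 Mbps
File size in Mb = 437 * 8 = 3496 Mb
Time = 3496 / 7200
Time = 0.4856 seconds


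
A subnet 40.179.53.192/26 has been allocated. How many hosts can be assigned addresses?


Host bits = 32 - 26 = 6
Total addresses = 2^6 = 64
Usable = total - 2 (network and broadcast)
Usable hosts: 62


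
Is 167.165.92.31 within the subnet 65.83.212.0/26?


Subnet network: 65.83.212.0
Test IP AND mask: 167.165.92.0
No, 167.165.92.31 is not in 65.83.212.0/26


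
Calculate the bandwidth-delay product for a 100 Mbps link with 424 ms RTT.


BDP = bandwidth * RTT
= 100 Mbps * 424 ms
= 100 * 1e6 * 424 / 1000 bits
= 42400000 bits
= 5300000 bytes
= 5175.7812 KB
BDP = 42400000 bits (5300000 bytes)


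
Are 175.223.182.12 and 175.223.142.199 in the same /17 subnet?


Mask: 255.255.128.0
175.223.182.12 AND mask = 175.223.128.0
175.223.142.199 AND mask = 175.223.128.0
Yes, same subnet (175.223.128.0)


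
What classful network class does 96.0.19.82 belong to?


First octet: 96
Binary: 01100000
0xxxxxxx -> Class A (1-126)
Class A, default mask 255.0.0.0 (/8)


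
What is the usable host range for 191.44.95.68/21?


Network: 191.44.88.0
Broadcast: 191.44.95.255
First usable = network + 1
Last usable = broadcast - 1
Range: 191.44.88.1 to 191.44.95.254


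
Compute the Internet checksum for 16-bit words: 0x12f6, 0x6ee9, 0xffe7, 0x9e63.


Sum all words (with carry folding):
+ 0x12f6 = 0x12f6
+ 0x6ee9 = 0x81df
+ 0xffe7 = 0x81c7
+ 0x9e63 = 0x202b
One's complement: ~0x202b
Checksum = 0xdfd4


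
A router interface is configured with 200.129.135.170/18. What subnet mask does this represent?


/18 means 18 network bits, 14 host bits
Binary: 11111111111111111100000000000000
Mask: 255.255.192.0


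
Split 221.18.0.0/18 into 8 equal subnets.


New prefix = 18 + 3 = 21
Each subnet has 2048 addresses
  221.18.0.0/21
  221.18.8.0/21
  221.18.16.0/21
  221.18.24.0/21
  221.18.32.0/21
  221.18.40.0/21
  221.18.48.0/21
  221.18.56.0/21
Subnets: 221.18.0.0/21, 221.18.8.0/21, 221.18.16.0/21, 221.18.24.0/21, 221.18.32.0/21, 221.18.40.0/21, 221.18.48.0/21, 221.18.56.0/21


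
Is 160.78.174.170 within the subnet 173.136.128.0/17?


Subnet network: 173.136.128.0
Test IP AND mask: 160.78.128.0
No, 160.78.174.170 is not in 173.136.128.0/17


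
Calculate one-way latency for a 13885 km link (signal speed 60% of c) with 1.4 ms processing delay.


Speed = 0.6 * 3e5 km/s = 180000 km/s
Propagation delay = 13885 / 180000 = 0.0771 s = 77.1389 ms
Processing delay = 1.4 ms
Total one-way latency = 78.5389 ms


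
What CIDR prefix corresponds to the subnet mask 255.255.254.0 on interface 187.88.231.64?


Binary: 11111111.11111111.11111110.00000000
Count leading 1s
Prefix: /23


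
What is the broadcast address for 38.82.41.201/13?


Network: 38.80.0.0/13
Host bits = 19
Set all host bits to 1:
Broadcast: 38.87.255.255


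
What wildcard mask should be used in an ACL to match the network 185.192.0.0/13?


Subnet mask: 255.248.0.0
Wildcard = 255.255.255.255 - subnet mask
255 - 255 = 0
255 - 248 = 7
255 - 0 = 255
255 - 0 = 255
Wildcard: 0.7.255.255


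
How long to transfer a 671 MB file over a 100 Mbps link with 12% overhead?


Effective throughput = 100 * (1 - 12/100) = 88 Mbps
File size in Mb = 671 * 8 = 5368 Mb
Time = 5368 / 88
Time = 61 seconds


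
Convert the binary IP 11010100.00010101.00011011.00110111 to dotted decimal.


11010100 = 212
00010101 = 21
00011011 = 27
00110111 = 55
IP: 212.21.27.55


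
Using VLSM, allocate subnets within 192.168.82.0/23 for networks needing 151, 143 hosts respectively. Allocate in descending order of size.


151 hosts -> /24 (254 usable): 192.168.82.0/24
143 hosts -> /24 (254 usable): 192.168.83.0/24
Allocation: 192.168.82.0/24 (151 hosts, 254 usable); 192.168.83.0/24 (143 hosts, 254 usable)


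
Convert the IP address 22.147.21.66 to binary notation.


22 = 00010110
147 = 10010011
21 = 00010101
66 = 01000010
Binary: 00010110.10010011.00010101.01000010


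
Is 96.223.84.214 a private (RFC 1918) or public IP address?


RFC 1918 private ranges:
  10.0.0.0/8 (10.0.0.0 - 10.255.255.255)
  172.16.0.0/12 (172.16.0.0 - 172.31.255.255)
  192.168.0.0/16 (192.168.0.0 - 192.168.255.255)
Public (not in any RFC 1918 range)


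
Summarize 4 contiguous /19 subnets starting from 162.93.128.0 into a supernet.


Original prefix: /19
Number of subnets: 4 = 2^2
New prefix = 19 - 2 = 17
Supernet: 162.93.128.0/17


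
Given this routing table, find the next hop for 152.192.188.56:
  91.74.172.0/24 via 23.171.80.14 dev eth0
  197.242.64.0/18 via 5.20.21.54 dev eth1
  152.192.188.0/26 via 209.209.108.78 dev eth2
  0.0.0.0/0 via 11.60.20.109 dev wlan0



Longest prefix match for 152.192.188.56:
  /24 91.74.172.0: no
  /18 197.242.64.0: no
  /26 152.192.188.0: MATCH
  /0 0.0.0.0: MATCH
Selected: next-hop 209.209.108.78 via eth2 (matched /26)


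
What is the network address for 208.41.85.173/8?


IP:   11010000.00101001.01010101.10101101
Mask: 11111111.00000000.00000000.00000000
AND operation:
Net:  11010000.00000000.00000000.00000000
Network: 208.0.0.0/8


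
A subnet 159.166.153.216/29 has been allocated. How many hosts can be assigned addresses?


Host bits = 32 - 29 = 3
Total addresses = 2^3 = 8
Usable = total - 2 (network and broadcast)
Usable hosts: 6


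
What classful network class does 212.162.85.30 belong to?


First octet: 212
Binary: 11010100
110xxxxx -> Class C (192-223)
Class C, default mask 255.255.255.0 (/24)


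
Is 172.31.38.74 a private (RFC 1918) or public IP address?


RFC 1918 private ranges:
  10.0.0.0/8 (10.0.0.0 - 10.255.255.255)
  172.16.0.0/12 (172.16.0.0 - 172.31.255.255)
  192.168.0.0/16 (192.168.0.0 - 192.168.255.255)
Private (in 172.16.0.0/12)


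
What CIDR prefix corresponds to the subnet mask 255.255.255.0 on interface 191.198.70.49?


Binary: 11111111.11111111.11111111.00000000
Count leading 1s
Prefix: /24


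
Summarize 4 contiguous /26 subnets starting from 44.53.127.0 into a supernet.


Original prefix: /26
Number of subnets: 4 = 2^2
New prefix = 26 - 2 = 24
Supernet: 44.53.127.0/24


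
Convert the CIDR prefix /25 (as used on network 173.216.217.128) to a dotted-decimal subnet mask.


/25 means 25 network bits, 7 host bits
Binary: 11111111111111111111111110000000
Mask: 255.255.255.128


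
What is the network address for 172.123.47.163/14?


IP:   10101100.01111011.00101111.10100011
Mask: 11111111.11111100.00000000.00000000
AND operation:
Net:  10101100.01111000.00000000.00000000
Network: 172.120.0.0/14


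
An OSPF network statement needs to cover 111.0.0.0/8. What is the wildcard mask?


Subnet mask: 255.0.0.0
Wildcard = 255.255.255.255 - subnet mask
255 - 255 = 0
255 - 0 = 255
255 - 0 = 255
255 - 0 = 255
Wildcard: 0.255.255.255


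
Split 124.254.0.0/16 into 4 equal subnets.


New prefix = 16 + 2 = 18
Each subnet has 16384 addresses
  124.254.0.0/18
  124.254.64.0/18
  124.254.128.0/18
  124.254.192.0/18
Subnets: 124.254.0.0/18, 124.254.64.0/18, 124.254.128.0/18, 124.254.192.0/18


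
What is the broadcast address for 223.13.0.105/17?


Network: 223.13.0.0/17
Host bits = 15
Set all host bits to 1:
Broadcast: 223.13.127.255


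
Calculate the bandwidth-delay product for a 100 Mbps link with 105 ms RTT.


BDP = bandwidth * RTT
= 100 Mbps * 105 ms
= 100 * 1e6 * 105 / 1000 bits
= 10500000 bits
= 1312500 bytes
= 1281.7383 KB
BDP = 10500000 bits (1312500 bytes)


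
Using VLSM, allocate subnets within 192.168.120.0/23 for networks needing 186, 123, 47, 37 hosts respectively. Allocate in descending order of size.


186 hosts -> /24 (254 usable): 192.168.120.0/24
123 hosts -> /25 (126 usable): 192.168.121.0/25
47 hosts -> /26 (62 usable): 192.168.121.128/26
37 hosts -> /26 (62 usable): 192.168.121.192/26
Allocation: 192.168.120.0/24 (186 hosts, 254 usable); 192.168.121.0/25 (123 hosts, 126 usable); 192.168.121.128/26 (47 hosts, 62 usable); 192.168.121.192/26 (37 hosts, 62 usable)


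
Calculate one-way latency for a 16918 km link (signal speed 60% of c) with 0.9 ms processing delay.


Speed = 0.6 * 3e5 km/s = 180000 km/s
Propagation delay = 16918 / 180000 = 0.094 s = 93.9889 ms
Processing delay = 0.9 ms
Total one-way latency = 94.8889 ms


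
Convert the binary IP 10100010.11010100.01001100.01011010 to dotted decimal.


10100010 = 162
11010100 = 212
01001100 = 76
01011010 = 90
IP: 162.212.76.90


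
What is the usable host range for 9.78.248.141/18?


Network: 9.78.192.0
Broadcast: 9.78.255.255
First usable = network + 1
Last usable = broadcast - 1
Range: 9.78.192.1 to 9.78.255.254


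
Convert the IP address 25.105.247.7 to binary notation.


25 = 00011001
105 = 01101001
247 = 11110111
7 = 00000111
Binary: 00011001.01101001.11110111.00000111


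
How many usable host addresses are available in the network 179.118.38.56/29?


Host bits = 32 - 29 = 3
Total addresses = 2^3 = 8
Usable = total - 2 (network and broadcast)
Usable hosts: 6


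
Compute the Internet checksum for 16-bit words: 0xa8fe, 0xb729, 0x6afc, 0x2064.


Sum all words (with carry folding):
+ 0xa8fe = 0xa8fe
+ 0xb729 = 0x6028
+ 0x6afc = 0xcb24
+ 0x2064 = 0xeb88
One's complement: ~0xeb88
Checksum = 0x1477


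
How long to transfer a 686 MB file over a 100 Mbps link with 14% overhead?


Effective throughput = 100 * (1 - 14/100) = 86 Mbps
File size in Mb = 686 * 8 = 5488 Mb
Time = 5488 / 86
Time = 63.814 seconds


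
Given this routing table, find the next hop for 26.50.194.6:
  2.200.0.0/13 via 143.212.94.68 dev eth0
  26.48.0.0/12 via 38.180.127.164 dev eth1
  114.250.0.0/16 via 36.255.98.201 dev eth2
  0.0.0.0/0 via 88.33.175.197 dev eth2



Longest prefix match for 26.50.194.6:
  /13 2.200.0.0: no
  /12 26.48.0.0: MATCH
  /16 114.250.0.0: no
  /0 0.0.0.0: MATCH
Selected: next-hop 38.180.127.164 via eth1 (matched /12)


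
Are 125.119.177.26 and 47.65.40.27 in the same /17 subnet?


Mask: 255.255.128.0
125.119.177.26 AND mask = 125.119.128.0
47.65.40.27 AND mask = 47.65.0.0
No, different subnets (125.119.128.0 vs 47.65.0.0)


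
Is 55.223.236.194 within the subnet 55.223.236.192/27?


Subnet network: 55.223.236.192
Test IP AND mask: 55.223.236.192
Yes, 55.223.236.194 is in 55.223.236.192/27


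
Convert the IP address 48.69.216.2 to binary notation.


48 = 00110000
69 = 01000101
216 = 11011000
2 = 00000010
Binary: 00110000.01000101.11011000.00000010


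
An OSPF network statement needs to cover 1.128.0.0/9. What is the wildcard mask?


Subnet mask: 255.128.0.0
Wildcard = 255.255.255.255 - subnet mask
255 - 255 = 0
255 - 128 = 127
255 - 0 = 255
255 - 0 = 255
Wildcard: 0.127.255.255


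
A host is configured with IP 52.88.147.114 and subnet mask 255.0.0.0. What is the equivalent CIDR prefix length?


Binary: 11111111.00000000.00000000.00000000
Count leading 1s
Prefix: /8
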